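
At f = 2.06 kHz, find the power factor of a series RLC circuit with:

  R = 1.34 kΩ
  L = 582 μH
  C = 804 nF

Step 1 — Angular frequency: ω = 2π·f = 2π·2060 = 1.294e+04 rad/s.
Step 2 — Component impedances:
  R: Z = R = 1340 Ω
  L: Z = jωL = j·1.294e+04·0.000582 = 0 + j7.533 Ω
  C: Z = 1/(jωC) = -j/(ω·C) = 0 - j96.09 Ω
Step 3 — Series combination: Z_total = R + L + C = 1340 - j88.56 Ω = 1343∠-3.8° Ω.
Step 4 — Power factor: PF = cos(φ) = Re(Z)/|Z| = 1340/1343 = 0.9978.
Step 5 — Type: Im(Z) = -88.56 ⇒ leading (phase φ = -3.8°).

PF = 0.9978 (leading, φ = -3.8°)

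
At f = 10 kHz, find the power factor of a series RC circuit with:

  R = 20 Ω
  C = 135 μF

Step 1 — Angular frequency: ω = 2π·f = 2π·1e+04 = 6.283e+04 rad/s.
Step 2 — Component impedances:
  R: Z = R = 20 Ω
  C: Z = 1/(jωC) = -j/(ω·C) = 0 - j0.1179 Ω
Step 3 — Series combination: Z_total = R + C = 20 - j0.1179 Ω = 20∠-0.3° Ω.
Step 4 — Power factor: PF = cos(φ) = Re(Z)/|Z| = 20/20 = 1.
Step 5 — Type: Im(Z) = -0.1179 ⇒ leading (phase φ = -0.3°).

PF = 1 (leading, φ = -0.3°)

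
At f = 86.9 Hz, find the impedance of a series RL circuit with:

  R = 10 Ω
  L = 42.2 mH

Step 1 — Angular frequency: ω = 2π·f = 2π·86.9 = 546 rad/s.
Step 2 — Component impedances:
  R: Z = R = 10 Ω
  L: Z = jωL = j·546·0.0422 = 0 + j23.04 Ω
Step 3 — Series combination: Z_total = R + L = 10 + j23.04 Ω = 25.12∠66.5° Ω.

Z = 10 + j23.04 Ω = 25.12∠66.5° Ω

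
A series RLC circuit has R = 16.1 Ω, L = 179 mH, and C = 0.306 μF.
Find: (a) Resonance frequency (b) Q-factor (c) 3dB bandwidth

Step 1 — Resonance: ω₀ = 1/√(LC) = 1/√(0.179·3.06e-07) = 4273 rad/s.
Step 2 — f₀ = ω₀/(2π) = 680 Hz.
Step 3 — Series Q: Q = ω₀L/R = 4273·0.179/16.1 = 47.51.
Step 4 — Bandwidth: Δω = ω₀/Q = 89.94 rad/s; BW = Δω/(2π) = 14.32 Hz.

(a) f₀ = 680 Hz  (b) Q = 47.51  (c) BW = 14.32 Hz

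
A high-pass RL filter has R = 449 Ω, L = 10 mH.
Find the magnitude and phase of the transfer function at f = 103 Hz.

Step 1 — Angular frequency: ω = 2π·103 = 647.2 rad/s.
Step 2 — Transfer function: H(jω) = jωL/(R + jωL).
Step 3 — Numerator jωL = j·6.472; denominator R + jωL = 449 + j6.472.
Step 4 — H = 0.0002077 + j0.01441.
Step 5 — Magnitude: |H| = 0.01441 (-36.8 dB); phase: φ = 89.2°.

|H| = 0.01441 (-36.8 dB), φ = 89.2°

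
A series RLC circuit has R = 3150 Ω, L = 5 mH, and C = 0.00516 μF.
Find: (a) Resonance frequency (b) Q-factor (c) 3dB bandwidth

Step 1 — Resonance condition Im(Z)=0 gives ω₀ = 1/√(LC).
Step 2 — ω₀ = 1/√(0.005·5.16e-09) = 1.969e+05 rad/s.
Step 3 — f₀ = ω₀/(2π) = 3.133e+04 Hz.
Step 4 — Series Q: Q = ω₀L/R = 1.969e+05·0.005/3150 = 0.3125.
Step 5 — 3dB bandwidth: Δω = ω₀/Q = 6.3e+05 rad/s; BW = Δω/(2π) = 1.003e+05 Hz.

(a) f₀ = 3.133e+04 Hz  (b) Q = 0.3125  (c) BW = 1.003e+05 Hz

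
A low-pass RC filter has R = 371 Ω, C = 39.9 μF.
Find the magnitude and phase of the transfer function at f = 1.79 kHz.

Step 1 — Angular frequency: ω = 2π·1790 = 1.125e+04 rad/s.
Step 2 — Transfer function: H(jω) = 1/(1 + jωRC).
Step 3 — Denominator: 1 + jωRC = 1 + j·1.125e+04·371·3.99e-05 = 1 + j166.5.
Step 4 — H = 3.608e-05 - j0.006006.
Step 5 — Magnitude: |H| = 0.006006 (-44.4 dB); phase: φ = -89.7°.

|H| = 0.006006 (-44.4 dB), φ = -89.7°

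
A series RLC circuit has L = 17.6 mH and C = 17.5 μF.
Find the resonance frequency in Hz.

Step 1 — Resonance condition Im(Z)=0 gives ω₀ = 1/√(LC).
Step 2 — ω₀ = 1/√(0.0176·1.75e-05) = 1802 rad/s.
Step 3 — f₀ = ω₀/(2π) = 286.8 Hz.

f₀ = 286.8 Hz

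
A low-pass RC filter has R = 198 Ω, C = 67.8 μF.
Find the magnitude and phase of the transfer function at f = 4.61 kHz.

Step 1 — Angular frequency: ω = 2π·4610 = 2.897e+04 rad/s.
Step 2 — Transfer function: H(jω) = 1/(1 + jωRC).
Step 3 — Denominator: 1 + jωRC = 1 + j·2.897e+04·198·6.78e-05 = 1 + j388.8.
Step 4 — H = 6.614e-06 - j0.002572.
Step 5 — Magnitude: |H| = 0.002572 (-51.8 dB); phase: φ = -89.9°.

|H| = 0.002572 (-51.8 dB), φ = -89.9°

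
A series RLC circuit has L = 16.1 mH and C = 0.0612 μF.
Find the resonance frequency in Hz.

Step 1 — Resonance condition Im(Z)=0 gives ω₀ = 1/√(LC).
Step 2 — ω₀ = 1/√(0.0161·6.12e-08) = 3.186e+04 rad/s.
Step 3 — f₀ = ω₀/(2π) = 5070 Hz.

f₀ = 5070 Hz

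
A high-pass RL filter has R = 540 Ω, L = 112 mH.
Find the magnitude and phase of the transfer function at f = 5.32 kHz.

Step 1 — Angular frequency: ω = 2π·5320 = 3.343e+04 rad/s.
Step 2 — Transfer function: H(jω) = jωL/(R + jωL).
Step 3 — Numerator jωL = j·3744; denominator R + jωL = 540 + j3744.
Step 4 — H = 0.9796 + j0.1413.
Step 5 — Magnitude: |H| = 0.9898 (-0.1 dB); phase: φ = 8.2°.

|H| = 0.9898 (-0.1 dB), φ = 8.2°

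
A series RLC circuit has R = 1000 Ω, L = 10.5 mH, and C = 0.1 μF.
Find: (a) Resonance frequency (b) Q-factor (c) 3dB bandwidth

Step 1 — Resonance: ω₀ = 1/√(LC) = 1/√(0.0105·1e-07) = 3.086e+04 rad/s.
Step 2 — f₀ = ω₀/(2π) = 4912 Hz.
Step 3 — Series Q: Q = ω₀L/R = 3.086e+04·0.0105/1000 = 0.324.
Step 4 — Bandwidth: Δω = ω₀/Q = 9.524e+04 rad/s; BW = Δω/(2π) = 1.516e+04 Hz.

(a) f₀ = 4912 Hz  (b) Q = 0.324  (c) BW = 1.516e+04 Hz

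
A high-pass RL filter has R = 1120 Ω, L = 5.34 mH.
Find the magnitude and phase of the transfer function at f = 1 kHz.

Step 1 — Angular frequency: ω = 2π·1000 = 6283 rad/s.
Step 2 — Transfer function: H(jω) = jωL/(R + jωL).
Step 3 — Numerator jωL = j·33.55; denominator R + jωL = 1120 + j33.55.
Step 4 — H = 0.0008966 + j0.02993.
Step 5 — Magnitude: |H| = 0.02994 (-30.5 dB); phase: φ = 88.3°.

|H| = 0.02994 (-30.5 dB), φ = 88.3°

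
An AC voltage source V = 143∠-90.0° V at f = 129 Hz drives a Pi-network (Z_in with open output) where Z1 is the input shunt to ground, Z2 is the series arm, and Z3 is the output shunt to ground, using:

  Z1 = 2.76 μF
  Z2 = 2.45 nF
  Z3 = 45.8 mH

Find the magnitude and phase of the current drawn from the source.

Step 1 — Angular frequency: ω = 2π·f = 2π·129 = 810.5 rad/s.
Step 2 — Component impedances:
  Z1: Z = 1/(jωC) = -j/(ω·C) = 0 - j447 Ω
  Z2: Z = 1/(jωC) = -j/(ω·C) = 0 - j5.036e+05 Ω
  Z3: Z = jωL = j·810.5·0.0458 = 0 + j37.12 Ω
Step 3 — With open output, the series arm Z2 and the output shunt Z3 appear in series to ground: Z2 + Z3 = 0 - j5.035e+05 Ω.
Step 4 — Parallel with input shunt Z1: Z_in = Z1 || (Z2 + Z3) = 0 - j446.6 Ω = 446.6∠-90.0° Ω.
Step 5 — Source phasor: V = 143∠-90.0° V = 0 - j143 V.
Step 6 — Ohm's law: I = V / Z_total = (0 - j143) / (0 - j446.6) = 0.3202 A.
Step 7 — Convert to polar: |I| = 0.3202 A, ∠I = 0.0°.

I = 0.3202∠0.0° A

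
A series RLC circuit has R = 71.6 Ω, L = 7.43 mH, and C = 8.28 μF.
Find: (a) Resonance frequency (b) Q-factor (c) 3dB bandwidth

Step 1 — Resonance: ω₀ = 1/√(LC) = 1/√(0.00743·8.28e-06) = 4032 rad/s.
Step 2 — f₀ = ω₀/(2π) = 641.7 Hz.
Step 3 — Series Q: Q = ω₀L/R = 4032·0.00743/71.6 = 0.4184.
Step 4 — Bandwidth: Δω = ω₀/Q = 9637 rad/s; BW = Δω/(2π) = 1534 Hz.

(a) f₀ = 641.7 Hz  (b) Q = 0.4184  (c) BW = 1534 Hz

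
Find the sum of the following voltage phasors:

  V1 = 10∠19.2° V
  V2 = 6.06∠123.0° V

Step 1 — Convert each phasor to rectangular form:
  V1 = 10·(cos(19.2°) + j·sin(19.2°)) = 9.444 + j3.289 V
  V2 = 6.06·(cos(123.0°) + j·sin(123.0°)) = -3.301 + j5.082 V
Step 2 — Sum components: V_total = 6.143 + j8.371 V.
Step 3 — Convert to polar: |V_total| = 10.38 V, ∠V_total = 53.7°.

V_total = 10.38∠53.7° V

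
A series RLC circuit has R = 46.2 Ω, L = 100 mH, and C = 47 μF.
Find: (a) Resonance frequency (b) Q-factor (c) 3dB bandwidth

Step 1 — Resonance: ω₀ = 1/√(LC) = 1/√(0.1·4.7e-05) = 461.3 rad/s.
Step 2 — f₀ = ω₀/(2π) = 73.41 Hz.
Step 3 — Series Q: Q = ω₀L/R = 461.3·0.1/46.2 = 0.9984.
Step 4 — Bandwidth: Δω = ω₀/Q = 462 rad/s; BW = Δω/(2π) = 73.53 Hz.

(a) f₀ = 73.41 Hz  (b) Q = 0.9984  (c) BW = 73.53 Hz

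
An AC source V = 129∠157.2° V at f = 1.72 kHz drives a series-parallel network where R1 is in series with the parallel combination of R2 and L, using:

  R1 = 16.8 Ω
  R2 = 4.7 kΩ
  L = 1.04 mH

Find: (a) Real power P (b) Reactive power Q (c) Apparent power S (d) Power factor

Step 1 — Angular frequency: ω = 2π·f = 2π·1720 = 1.081e+04 rad/s.
Step 2 — Component impedances:
  R1: Z = R = 16.8 Ω
  R2: Z = R = 4700 Ω
  L: Z = jωL = j·1.081e+04·0.00104 = 0 + j11.24 Ω
Step 3 — Parallel branch: R2 || L = 1/(1/R2 + 1/L) = 0.02688 + j11.24 Ω.
Step 4 — Series with R1: Z_total = R1 + (R2 || L) = 16.83 + j11.24 Ω = 20.24∠33.7° Ω.
Step 5 — Source phasor: V = 129∠157.2° V = -118.9 + j49.99 V.
Step 6 — Current: I = V / Z = -3.515 + j5.319 A = 6.375∠123.5° A.
Step 7 — Complex power: S = V·I* = 683.9 + j456.8 VA.
Step 8 — Real power: P = Re(S) = 683.9 W.
Step 9 — Reactive power: Q = Im(S) = 456.8 VAR.
Step 10 — Apparent power: |S| = 822.4 VA.
Step 11 — Power factor: PF = P/|S| = 0.8316 (lagging).

(a) P = 683.9 W  (b) Q = 456.8 VAR  (c) S = 822.4 VA  (d) PF = 0.8316 (lagging)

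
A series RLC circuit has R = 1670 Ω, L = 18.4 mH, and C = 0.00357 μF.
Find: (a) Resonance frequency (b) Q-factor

Step 1 — Resonance condition Im(Z)=0 gives ω₀ = 1/√(LC).
Step 2 — ω₀ = 1/√(0.0184·3.57e-09) = 1.234e+05 rad/s.
Step 3 — f₀ = ω₀/(2π) = 1.964e+04 Hz.
Step 4 — Series Q: Q = ω₀L/R = 1.234e+05·0.0184/1670 = 1.359.

(a) f₀ = 1.964e+04 Hz  (b) Q = 1.359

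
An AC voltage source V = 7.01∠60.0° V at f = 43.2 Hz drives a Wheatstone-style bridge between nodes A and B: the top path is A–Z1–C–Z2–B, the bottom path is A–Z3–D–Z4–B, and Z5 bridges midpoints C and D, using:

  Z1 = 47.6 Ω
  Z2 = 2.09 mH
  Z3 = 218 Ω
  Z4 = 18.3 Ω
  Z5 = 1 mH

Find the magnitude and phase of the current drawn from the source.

Step 1 — Angular frequency: ω = 2π·f = 2π·43.2 = 271.4 rad/s.
Step 2 — Component impedances:
  Z1: Z = R = 47.6 Ω
  Z2: Z = jωL = j·271.4·0.00209 = 0 + j0.5673 Ω
  Z3: Z = R = 218 Ω
  Z4: Z = R = 18.3 Ω
  Z5: Z = jωL = j·271.4·0.001 = 0 + j0.2714 Ω
Step 3 — Bridge requires nodal analysis (the Z5 bridge couples midpoints C and D, so the two paths cannot be reduced to a simple series/parallel combination). Setting node B to ground and injecting 1 A at node A, the 3-node admittance system at A, C, D solves to V_A = Z_AB = 39.09 + j0.5751 Ω = 39.09∠0.8° Ω.
Step 4 — Source phasor: V = 7.01∠60.0° V = 3.505 + j6.071 V.
Step 5 — Ohm's law: I = V / Z_total = (3.505 + j6.071) / (39.09 + j0.5751) = 0.09193 + j0.154 A.
Step 6 — Convert to polar: |I| = 0.1793 A, ∠I = 59.2°.

I = 0.1793∠59.2° A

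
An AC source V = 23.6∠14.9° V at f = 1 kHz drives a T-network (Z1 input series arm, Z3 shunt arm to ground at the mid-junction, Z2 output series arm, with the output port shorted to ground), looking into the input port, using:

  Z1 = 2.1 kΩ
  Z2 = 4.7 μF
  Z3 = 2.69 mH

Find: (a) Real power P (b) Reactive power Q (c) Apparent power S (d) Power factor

Step 1 — Angular frequency: ω = 2π·f = 2π·1000 = 6283 rad/s.
Step 2 — Component impedances:
  Z1: Z = R = 2100 Ω
  Z2: Z = 1/(jωC) = -j/(ω·C) = 0 - j33.86 Ω
  Z3: Z = jωL = j·6283·0.00269 = 0 + j16.9 Ω
Step 3 — With the output port shorted to ground, the output series arm Z2 runs from the junction to ground; the shunt arm Z3 also runs from the junction to ground. They appear in parallel: Z3 || Z2 = 0 + j33.74 Ω.
Step 4 — Series with input arm Z1: Z_in = Z1 + (Z3 || Z2) = 2100 + j33.74 Ω = 2100∠0.9° Ω.
Step 5 — Source phasor: V = 23.6∠14.9° V = 22.81 + j6.068 V.
Step 6 — Current: I = V / Z = 0.0109 + j0.002714 A = 0.01124∠14.0° A.
Step 7 — Complex power: S = V·I* = 0.2652 + j0.004261 VA.
Step 8 — Real power: P = Re(S) = 0.2652 W.
Step 9 — Reactive power: Q = Im(S) = 0.004261 VAR.
Step 10 — Apparent power: |S| = 0.2652 VA.
Step 11 — Power factor: PF = P/|S| = 0.9999 (lagging).

(a) P = 0.2652 W  (b) Q = 0.004261 VAR  (c) S = 0.2652 VA  (d) PF = 0.9999 (lagging)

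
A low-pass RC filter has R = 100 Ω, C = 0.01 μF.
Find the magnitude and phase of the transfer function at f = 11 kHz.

Step 1 — Angular frequency: ω = 2π·1.1e+04 = 6.912e+04 rad/s.
Step 2 — Transfer function: H(jω) = 1/(1 + jωRC).
Step 3 — Denominator: 1 + jωRC = 1 + j·6.912e+04·100·1e-08 = 1 + j0.06912.
Step 4 — H = 0.9952 - j0.06879.
Step 5 — Magnitude: |H| = 0.9976 (-0.0 dB); phase: φ = -4.0°.

|H| = 0.9976 (-0.0 dB), φ = -4.0°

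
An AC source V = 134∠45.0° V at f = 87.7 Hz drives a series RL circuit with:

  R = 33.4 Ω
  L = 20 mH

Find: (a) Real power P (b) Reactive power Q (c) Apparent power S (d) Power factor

Step 1 — Angular frequency: ω = 2π·f = 2π·87.7 = 551 rad/s.
Step 2 — Component impedances:
  R: Z = R = 33.4 Ω
  L: Z = jωL = j·551·0.02 = 0 + j11.02 Ω
Step 3 — Series combination: Z_total = R + L = 33.4 + j11.02 Ω = 35.17∠18.3° Ω.
Step 4 — Source phasor: V = 134∠45.0° V = 94.75 + j94.75 V.
Step 5 — Current: I = V / Z = 3.403 + j1.714 A = 3.81∠26.7° A.
Step 6 — Complex power: S = V·I* = 484.8 + j160 VA.
Step 7 — Real power: P = Re(S) = 484.8 W.
Step 8 — Reactive power: Q = Im(S) = 160 VAR.
Step 9 — Apparent power: |S| = 510.5 VA.
Step 10 — Power factor: PF = P/|S| = 0.9496 (lagging).

(a) P = 484.8 W  (b) Q = 160 VAR  (c) S = 510.5 VA  (d) PF = 0.9496 (lagging)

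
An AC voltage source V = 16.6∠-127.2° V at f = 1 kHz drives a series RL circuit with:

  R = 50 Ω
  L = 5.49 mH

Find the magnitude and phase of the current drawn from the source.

Step 1 — Angular frequency: ω = 2π·f = 2π·1000 = 6283 rad/s.
Step 2 — Component impedances:
  R: Z = R = 50 Ω
  L: Z = jωL = j·6283·0.00549 = 0 + j34.49 Ω
Step 3 — Series combination: Z_total = R + L = 50 + j34.49 Ω = 60.74∠34.6° Ω.
Step 4 — Source phasor: V = 16.6∠-127.2° V = -10.04 - j13.22 V.
Step 5 — Ohm's law: I = V / Z_total = (-10.04 - j13.22) / (50 + j34.49) = -0.2596 - j0.08535 A.
Step 6 — Convert to polar: |I| = 0.2733 A, ∠I = -161.8°.

I = 0.2733∠-161.8° A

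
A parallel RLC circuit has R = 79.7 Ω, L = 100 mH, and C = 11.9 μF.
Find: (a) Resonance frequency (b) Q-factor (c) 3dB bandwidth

Step 1 — Resonance: ω₀ = 1/√(LC) = 1/√(0.1·1.19e-05) = 916.7 rad/s.
Step 2 — f₀ = ω₀/(2π) = 145.9 Hz.
Step 3 — Parallel Q: Q = R/(ω₀L) = 79.7/(916.7·0.1) = 0.8694.
Step 4 — Bandwidth: Δω = ω₀/Q = 1054 rad/s; BW = Δω/(2π) = 167.8 Hz.

(a) f₀ = 145.9 Hz  (b) Q = 0.8694  (c) BW = 167.8 Hz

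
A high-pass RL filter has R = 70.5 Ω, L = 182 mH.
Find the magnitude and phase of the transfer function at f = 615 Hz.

Step 1 — Angular frequency: ω = 2π·615 = 3864 rad/s.
Step 2 — Transfer function: H(jω) = jωL/(R + jωL).
Step 3 — Numerator jωL = j·703.3; denominator R + jωL = 70.5 + j703.3.
Step 4 — H = 0.9901 + j0.09925.
Step 5 — Magnitude: |H| = 0.995 (-0.0 dB); phase: φ = 5.7°.

|H| = 0.995 (-0.0 dB), φ = 5.7°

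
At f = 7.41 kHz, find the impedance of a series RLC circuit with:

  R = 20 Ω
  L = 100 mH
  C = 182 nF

Step 1 — Angular frequency: ω = 2π·f = 2π·7410 = 4.656e+04 rad/s.
Step 2 — Component impedances:
  R: Z = R = 20 Ω
  L: Z = jωL = j·4.656e+04·0.1 = 0 + j4656 Ω
  C: Z = 1/(jωC) = -j/(ω·C) = 0 - j118 Ω
Step 3 — Series combination: Z_total = R + L + C = 20 + j4538 Ω = 4538∠89.7° Ω.

Z = 20 + j4538 Ω = 4538∠89.7° Ω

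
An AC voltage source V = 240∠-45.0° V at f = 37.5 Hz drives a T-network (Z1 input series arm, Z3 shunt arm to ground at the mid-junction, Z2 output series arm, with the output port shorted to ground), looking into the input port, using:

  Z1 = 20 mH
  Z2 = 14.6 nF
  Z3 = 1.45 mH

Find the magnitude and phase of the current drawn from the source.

Step 1 — Angular frequency: ω = 2π·f = 2π·37.5 = 235.6 rad/s.
Step 2 — Component impedances:
  Z1: Z = jωL = j·235.6·0.02 = 0 + j4.712 Ω
  Z2: Z = 1/(jωC) = -j/(ω·C) = 0 - j2.907e+05 Ω
  Z3: Z = jωL = j·235.6·0.00145 = 0 + j0.3416 Ω
Step 3 — With the output port shorted to ground, the output series arm Z2 runs from the junction to ground; the shunt arm Z3 also runs from the junction to ground. They appear in parallel: Z3 || Z2 = 0 + j0.3416 Ω.
Step 4 — Series with input arm Z1: Z_in = Z1 + (Z3 || Z2) = 0 + j5.054 Ω = 5.054∠90.0° Ω.
Step 5 — Source phasor: V = 240∠-45.0° V = 169.7 - j169.7 V.
Step 6 — Ohm's law: I = V / Z_total = (169.7 - j169.7) / (0 + j5.054) = -33.58 - j33.58 A.
Step 7 — Convert to polar: |I| = 47.49 A, ∠I = -135.0°.

I = 47.49∠-135.0° A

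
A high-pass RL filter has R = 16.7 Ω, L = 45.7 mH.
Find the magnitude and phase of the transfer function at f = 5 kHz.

Step 1 — Angular frequency: ω = 2π·5000 = 3.142e+04 rad/s.
Step 2 — Transfer function: H(jω) = jωL/(R + jωL).
Step 3 — Numerator jωL = j·1436; denominator R + jωL = 16.7 + j1436.
Step 4 — H = 0.9999 + j0.01163.
Step 5 — Magnitude: |H| = 0.9999 (-0.0 dB); phase: φ = 0.7°.

|H| = 0.9999 (-0.0 dB), φ = 0.7°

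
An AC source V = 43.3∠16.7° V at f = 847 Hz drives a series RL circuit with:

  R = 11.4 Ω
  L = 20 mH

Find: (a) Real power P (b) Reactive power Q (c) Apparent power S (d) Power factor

Step 1 — Angular frequency: ω = 2π·f = 2π·847 = 5322 rad/s.
Step 2 — Component impedances:
  R: Z = R = 11.4 Ω
  L: Z = jωL = j·5322·0.02 = 0 + j106.4 Ω
Step 3 — Series combination: Z_total = R + L = 11.4 + j106.4 Ω = 107∠83.9° Ω.
Step 4 — Source phasor: V = 43.3∠16.7° V = 41.47 + j12.44 V.
Step 5 — Current: I = V / Z = 0.1568 - j0.3729 A = 0.4045∠-67.2° A.
Step 6 — Complex power: S = V·I* = 1.865 + j17.42 VA.
Step 7 — Real power: P = Re(S) = 1.865 W.
Step 8 — Reactive power: Q = Im(S) = 17.42 VAR.
Step 9 — Apparent power: |S| = 17.51 VA.
Step 10 — Power factor: PF = P/|S| = 0.1065 (lagging).

(a) P = 1.865 W  (b) Q = 17.42 VAR  (c) S = 17.51 VA  (d) PF = 0.1065 (lagging)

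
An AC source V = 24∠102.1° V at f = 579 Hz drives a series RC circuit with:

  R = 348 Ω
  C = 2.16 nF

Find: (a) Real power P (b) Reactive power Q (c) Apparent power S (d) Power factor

Step 1 — Angular frequency: ω = 2π·f = 2π·579 = 3638 rad/s.
Step 2 — Component impedances:
  R: Z = R = 348 Ω
  C: Z = 1/(jωC) = -j/(ω·C) = 0 - j1.273e+05 Ω
Step 3 — Series combination: Z_total = R + C = 348 - j1.273e+05 Ω = 1.273e+05∠-89.8° Ω.
Step 4 — Source phasor: V = 24∠102.1° V = -5.031 + j23.47 V.
Step 5 — Current: I = V / Z = -0.0001845 - j3.903e-05 A = 0.0001886∠-168.1° A.
Step 6 — Complex power: S = V·I* = 1.238e-05 - j0.004526 VA.
Step 7 — Real power: P = Re(S) = 1.238e-05 W.
Step 8 — Reactive power: Q = Im(S) = -0.004526 VAR.
Step 9 — Apparent power: |S| = 0.004526 VA.
Step 10 — Power factor: PF = P/|S| = 0.002735 (leading).

(a) P = 1.238e-05 W  (b) Q = -0.004526 VAR  (c) S = 0.004526 VA  (d) PF = 0.002735 (leading)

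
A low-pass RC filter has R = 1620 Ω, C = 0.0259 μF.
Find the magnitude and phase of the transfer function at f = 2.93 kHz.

Step 1 — Angular frequency: ω = 2π·2930 = 1.841e+04 rad/s.
Step 2 — Transfer function: H(jω) = 1/(1 + jωRC).
Step 3 — Denominator: 1 + jωRC = 1 + j·1.841e+04·1620·2.59e-08 = 1 + j0.7724.
Step 4 — H = 0.6263 - j0.4838.
Step 5 — Magnitude: |H| = 0.7914 (-2.0 dB); phase: φ = -37.7°.

|H| = 0.7914 (-2.0 dB), φ = -37.7°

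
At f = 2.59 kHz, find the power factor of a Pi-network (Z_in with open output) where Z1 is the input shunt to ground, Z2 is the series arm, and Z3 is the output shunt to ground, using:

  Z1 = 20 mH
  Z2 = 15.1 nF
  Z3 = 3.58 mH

Step 1 — Angular frequency: ω = 2π·f = 2π·2590 = 1.627e+04 rad/s.
Step 2 — Component impedances:
  Z1: Z = jωL = j·1.627e+04·0.02 = 0 + j325.5 Ω
  Z2: Z = 1/(jωC) = -j/(ω·C) = 0 - j4070 Ω
  Z3: Z = jωL = j·1.627e+04·0.00358 = 0 + j58.26 Ω
Step 3 — With open output, the series arm Z2 and the output shunt Z3 appear in series to ground: Z2 + Z3 = 0 - j4011 Ω.
Step 4 — Parallel with input shunt Z1: Z_in = Z1 || (Z2 + Z3) = 0 + j354.2 Ω = 354.2∠90.0° Ω.
Step 5 — Power factor: PF = cos(φ) = Re(Z)/|Z| = -0/354.2 = -0.
Step 6 — Type: Im(Z) = 354.2 ⇒ lagging (phase φ = 90.0°).

PF = -0 (lagging, φ = 90.0°)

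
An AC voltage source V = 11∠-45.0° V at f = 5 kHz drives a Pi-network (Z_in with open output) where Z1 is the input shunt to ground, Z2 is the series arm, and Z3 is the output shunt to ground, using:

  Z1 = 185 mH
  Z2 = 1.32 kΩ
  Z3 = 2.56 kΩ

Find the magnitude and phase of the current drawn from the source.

Step 1 — Angular frequency: ω = 2π·f = 2π·5000 = 3.142e+04 rad/s.
Step 2 — Component impedances:
  Z1: Z = jωL = j·3.142e+04·0.185 = 0 + j5812 Ω
  Z2: Z = R = 1320 Ω
  Z3: Z = R = 2560 Ω
Step 3 — With open output, the series arm Z2 and the output shunt Z3 appear in series to ground: Z2 + Z3 = 3880 Ω.
Step 4 — Parallel with input shunt Z1: Z_in = Z1 || (Z2 + Z3) = 2684 + j1792 Ω = 3227∠33.7° Ω.
Step 5 — Source phasor: V = 11∠-45.0° V = 7.778 - j7.778 V.
Step 6 — Ohm's law: I = V / Z_total = (7.778 - j7.778) / (2684 + j1792) = 0.0006664 - j0.003343 A.
Step 7 — Convert to polar: |I| = 0.003409 A, ∠I = -78.7°.

I = 0.003409∠-78.7° A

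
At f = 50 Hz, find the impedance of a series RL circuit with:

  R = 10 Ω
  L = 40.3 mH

Step 1 — Angular frequency: ω = 2π·f = 2π·50 = 314.2 rad/s.
Step 2 — Component impedances:
  R: Z = R = 10 Ω
  L: Z = jωL = j·314.2·0.0403 = 0 + j12.66 Ω
Step 3 — Series combination: Z_total = R + L = 10 + j12.66 Ω = 16.13∠51.7° Ω.

Z = 10 + j12.66 Ω = 16.13∠51.7° Ω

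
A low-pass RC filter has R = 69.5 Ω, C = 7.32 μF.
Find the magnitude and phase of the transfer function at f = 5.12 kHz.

Step 1 — Angular frequency: ω = 2π·5120 = 3.217e+04 rad/s.
Step 2 — Transfer function: H(jω) = 1/(1 + jωRC).
Step 3 — Denominator: 1 + jωRC = 1 + j·3.217e+04·69.5·7.32e-06 = 1 + j16.37.
Step 4 — H = 0.00372 - j0.06087.
Step 5 — Magnitude: |H| = 0.06099 (-24.3 dB); phase: φ = -86.5°.

|H| = 0.06099 (-24.3 dB), φ = -86.5°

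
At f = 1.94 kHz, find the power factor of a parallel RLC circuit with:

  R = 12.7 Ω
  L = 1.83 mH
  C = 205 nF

Step 1 — Angular frequency: ω = 2π·f = 2π·1940 = 1.219e+04 rad/s.
Step 2 — Component impedances:
  R: Z = R = 12.7 Ω
  L: Z = jωL = j·1.219e+04·0.00183 = 0 + j22.31 Ω
  C: Z = 1/(jωC) = -j/(ω·C) = 0 - j400.2 Ω
Step 3 — Parallel combination: 1/Z_total = 1/R + 1/L + 1/C; Z_total = 9.852 + j5.297 Ω = 11.19∠28.3° Ω.
Step 4 — Power factor: PF = cos(φ) = Re(Z)/|Z| = 9.8525/11.186 = 0.8808.
Step 5 — Type: Im(Z) = 5.297 ⇒ lagging (phase φ = 28.3°).

PF = 0.8808 (lagging, φ = 28.3°)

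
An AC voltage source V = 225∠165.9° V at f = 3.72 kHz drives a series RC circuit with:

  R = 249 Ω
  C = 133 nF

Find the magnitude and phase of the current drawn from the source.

Step 1 — Angular frequency: ω = 2π·f = 2π·3720 = 2.337e+04 rad/s.
Step 2 — Component impedances:
  R: Z = R = 249 Ω
  C: Z = 1/(jωC) = -j/(ω·C) = 0 - j321.7 Ω
Step 3 — Series combination: Z_total = R + C = 249 - j321.7 Ω = 406.8∠-52.3° Ω.
Step 4 — Source phasor: V = 225∠165.9° V = -218.2 + j54.81 V.
Step 5 — Ohm's law: I = V / Z_total = (-218.2 + j54.81) / (249 - j321.7) = -0.4349 - j0.3417 A.
Step 6 — Convert to polar: |I| = 0.5531 A, ∠I = -141.8°.

I = 0.5531∠-141.8° A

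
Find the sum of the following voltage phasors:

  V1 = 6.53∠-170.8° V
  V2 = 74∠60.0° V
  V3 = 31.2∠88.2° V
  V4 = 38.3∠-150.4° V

Step 1 — Convert each phasor to rectangular form:
  V1 = 6.53·(cos(-170.8°) + j·sin(-170.8°)) = -6.446 - j1.044 V
  V2 = 74·(cos(60.0°) + j·sin(60.0°)) = 37 + j64.09 V
  V3 = 31.2·(cos(88.2°) + j·sin(88.2°)) = 0.98 + j31.18 V
  V4 = 38.3·(cos(-150.4°) + j·sin(-150.4°)) = -33.3 - j18.92 V
Step 2 — Sum components: V_total = -1.768 + j75.31 V.
Step 3 — Convert to polar: |V_total| = 75.33 V, ∠V_total = 91.3°.

V_total = 75.33∠91.3° V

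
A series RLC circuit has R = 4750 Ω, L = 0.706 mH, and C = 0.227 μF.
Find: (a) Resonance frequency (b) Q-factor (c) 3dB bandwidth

Step 1 — Resonance: ω₀ = 1/√(LC) = 1/√(0.000706·2.27e-07) = 7.899e+04 rad/s.
Step 2 — f₀ = ω₀/(2π) = 1.257e+04 Hz.
Step 3 — Series Q: Q = ω₀L/R = 7.899e+04·0.000706/4750 = 0.01174.
Step 4 — Bandwidth: Δω = ω₀/Q = 6.728e+06 rad/s; BW = Δω/(2π) = 1.071e+06 Hz.

(a) f₀ = 1.257e+04 Hz  (b) Q = 0.01174  (c) BW = 1.071e+06 Hz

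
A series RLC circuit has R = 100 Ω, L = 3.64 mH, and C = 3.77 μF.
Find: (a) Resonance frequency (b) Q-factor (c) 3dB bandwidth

Step 1 — Resonance: ω₀ = 1/√(LC) = 1/√(0.00364·3.77e-06) = 8536 rad/s.
Step 2 — f₀ = ω₀/(2π) = 1359 Hz.
Step 3 — Series Q: Q = ω₀L/R = 8536·0.00364/100 = 0.3107.
Step 4 — Bandwidth: Δω = ω₀/Q = 2.747e+04 rad/s; BW = Δω/(2π) = 4372 Hz.

(a) f₀ = 1359 Hz  (b) Q = 0.3107  (c) BW = 4372 Hz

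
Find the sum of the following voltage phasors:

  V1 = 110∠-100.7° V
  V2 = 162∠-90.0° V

Step 1 — Convert each phasor to rectangular form:
  V1 = 110·(cos(-100.7°) + j·sin(-100.7°)) = -20.42 - j108.1 V
  V2 = 162·(cos(-90.0°) + j·sin(-90.0°)) = 0 - j162 V
Step 2 — Sum components: V_total = -20.42 - j270.1 V.
Step 3 — Convert to polar: |V_total| = 270.9 V, ∠V_total = -94.3°.

V_total = 270.9∠-94.3° V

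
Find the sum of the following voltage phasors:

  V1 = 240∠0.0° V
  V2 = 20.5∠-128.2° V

Step 1 — Convert each phasor to rectangular form:
  V1 = 240·(cos(0.0°) + j·sin(0.0°)) = 240 V
  V2 = 20.5·(cos(-128.2°) + j·sin(-128.2°)) = -12.68 - j16.11 V
Step 2 — Sum components: V_total = 227.3 - j16.11 V.
Step 3 — Convert to polar: |V_total| = 227.9 V, ∠V_total = -4.1°.

V_total = 227.9∠-4.1° V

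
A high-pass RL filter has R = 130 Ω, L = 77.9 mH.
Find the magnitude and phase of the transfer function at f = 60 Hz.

Step 1 — Angular frequency: ω = 2π·60 = 377 rad/s.
Step 2 — Transfer function: H(jω) = jωL/(R + jωL).
Step 3 — Numerator jωL = j·29.37; denominator R + jωL = 130 + j29.37.
Step 4 — H = 0.04856 + j0.2149.
Step 5 — Magnitude: |H| = 0.2204 (-13.1 dB); phase: φ = 77.3°.

|H| = 0.2204 (-13.1 dB), φ = 77.3°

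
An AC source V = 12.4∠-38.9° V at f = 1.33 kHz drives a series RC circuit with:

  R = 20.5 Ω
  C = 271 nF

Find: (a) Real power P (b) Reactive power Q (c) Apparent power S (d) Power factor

Step 1 — Angular frequency: ω = 2π·f = 2π·1330 = 8357 rad/s.
Step 2 — Component impedances:
  R: Z = R = 20.5 Ω
  C: Z = 1/(jωC) = -j/(ω·C) = 0 - j441.6 Ω
Step 3 — Series combination: Z_total = R + C = 20.5 - j441.6 Ω = 442∠-87.3° Ω.
Step 4 — Source phasor: V = 12.4∠-38.9° V = 9.65 - j7.787 V.
Step 5 — Current: I = V / Z = 0.01861 + j0.02099 A = 0.02805∠48.4° A.
Step 6 — Complex power: S = V·I* = 0.01613 - j0.3475 VA.
Step 7 — Real power: P = Re(S) = 0.01613 W.
Step 8 — Reactive power: Q = Im(S) = -0.3475 VAR.
Step 9 — Apparent power: |S| = 0.3478 VA.
Step 10 — Power factor: PF = P/|S| = 0.04638 (leading).

(a) P = 0.01613 W  (b) Q = -0.3475 VAR  (c) S = 0.3478 VA  (d) PF = 0.04638 (leading)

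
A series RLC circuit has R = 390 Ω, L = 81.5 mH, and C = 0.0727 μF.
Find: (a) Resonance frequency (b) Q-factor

Step 1 — Resonance condition Im(Z)=0 gives ω₀ = 1/√(LC).
Step 2 — ω₀ = 1/√(0.0815·7.27e-08) = 1.299e+04 rad/s.
Step 3 — f₀ = ω₀/(2π) = 2068 Hz.
Step 4 — Series Q: Q = ω₀L/R = 1.299e+04·0.0815/390 = 2.715.

(a) f₀ = 2068 Hz  (b) Q = 2.715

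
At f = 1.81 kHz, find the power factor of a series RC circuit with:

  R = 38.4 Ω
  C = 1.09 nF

Step 1 — Angular frequency: ω = 2π·f = 2π·1810 = 1.137e+04 rad/s.
Step 2 — Component impedances:
  R: Z = R = 38.4 Ω
  C: Z = 1/(jωC) = -j/(ω·C) = 0 - j8.067e+04 Ω
Step 3 — Series combination: Z_total = R + C = 38.4 - j8.067e+04 Ω = 8.067e+04∠-90.0° Ω.
Step 4 — Power factor: PF = cos(φ) = Re(Z)/|Z| = 38.4/8.067e+04 = 0.000476.
Step 5 — Type: Im(Z) = -8.067e+04 ⇒ leading (phase φ = -90.0°).

PF = 0.000476 (leading, φ = -90.0°)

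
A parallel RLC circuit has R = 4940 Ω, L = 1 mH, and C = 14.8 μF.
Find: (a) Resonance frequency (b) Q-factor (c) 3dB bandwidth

Step 1 — Resonance: ω₀ = 1/√(LC) = 1/√(0.001·1.48e-05) = 8220 rad/s.
Step 2 — f₀ = ω₀/(2π) = 1308 Hz.
Step 3 — Parallel Q: Q = R/(ω₀L) = 4940/(8220·0.001) = 601.
Step 4 — Bandwidth: Δω = ω₀/Q = 13.68 rad/s; BW = Δω/(2π) = 2.177 Hz.

(a) f₀ = 1308 Hz  (b) Q = 601  (c) BW = 2.177 Hz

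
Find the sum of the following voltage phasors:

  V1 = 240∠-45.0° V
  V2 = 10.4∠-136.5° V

Step 1 — Convert each phasor to rectangular form:
  V1 = 240·(cos(-45.0°) + j·sin(-45.0°)) = 169.7 - j169.7 V
  V2 = 10.4·(cos(-136.5°) + j·sin(-136.5°)) = -7.544 - j7.159 V
Step 2 — Sum components: V_total = 162.2 - j176.9 V.
Step 3 — Convert to polar: |V_total| = 240 V, ∠V_total = -47.5°.

V_total = 240∠-47.5° V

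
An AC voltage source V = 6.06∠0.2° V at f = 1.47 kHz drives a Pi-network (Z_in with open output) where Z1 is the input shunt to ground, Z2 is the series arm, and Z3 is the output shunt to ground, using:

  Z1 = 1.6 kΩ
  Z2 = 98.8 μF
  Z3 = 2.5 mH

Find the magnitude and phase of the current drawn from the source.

Step 1 — Angular frequency: ω = 2π·f = 2π·1470 = 9236 rad/s.
Step 2 — Component impedances:
  Z1: Z = R = 1600 Ω
  Z2: Z = 1/(jωC) = -j/(ω·C) = 0 - j1.096 Ω
  Z3: Z = jωL = j·9236·0.0025 = 0 + j23.09 Ω
Step 3 — With open output, the series arm Z2 and the output shunt Z3 appear in series to ground: Z2 + Z3 = 0 + j21.99 Ω.
Step 4 — Parallel with input shunt Z1: Z_in = Z1 || (Z2 + Z3) = 0.3023 + j21.99 Ω = 21.99∠89.2° Ω.
Step 5 — Source phasor: V = 6.06∠0.2° V = 6.06 + j0.02115 V.
Step 6 — Ohm's law: I = V / Z_total = (6.06 + j0.02115) / (0.3023 + j21.99) = 0.004749 - j0.2755 A.
Step 7 — Convert to polar: |I| = 0.2755 A, ∠I = -89.0°.

I = 0.2755∠-89.0° A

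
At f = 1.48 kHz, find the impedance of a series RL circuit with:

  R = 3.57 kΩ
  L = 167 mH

Step 1 — Angular frequency: ω = 2π·f = 2π·1480 = 9299 rad/s.
Step 2 — Component impedances:
  R: Z = R = 3570 Ω
  L: Z = jωL = j·9299·0.167 = 0 + j1553 Ω
Step 3 — Series combination: Z_total = R + L = 3570 + j1553 Ω = 3893∠23.5° Ω.

Z = 3570 + j1553 Ω = 3893∠23.5° Ω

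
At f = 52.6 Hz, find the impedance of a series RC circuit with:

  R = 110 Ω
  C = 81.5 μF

Step 1 — Angular frequency: ω = 2π·f = 2π·52.6 = 330.5 rad/s.
Step 2 — Component impedances:
  R: Z = R = 110 Ω
  C: Z = 1/(jωC) = -j/(ω·C) = 0 - j37.13 Ω
Step 3 — Series combination: Z_total = R + C = 110 - j37.13 Ω = 116.1∠-18.6° Ω.

Z = 110 - j37.13 Ω = 116.1∠-18.6° Ω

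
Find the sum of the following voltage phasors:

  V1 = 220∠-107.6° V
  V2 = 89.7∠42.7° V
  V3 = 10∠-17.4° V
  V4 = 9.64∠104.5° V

Step 1 — Convert each phasor to rectangular form:
  V1 = 220·(cos(-107.6°) + j·sin(-107.6°)) = -66.52 - j209.7 V
  V2 = 89.7·(cos(42.7°) + j·sin(42.7°)) = 65.92 + j60.83 V
  V3 = 10·(cos(-17.4°) + j·sin(-17.4°)) = 9.542 - j2.99 V
  V4 = 9.64·(cos(104.5°) + j·sin(104.5°)) = -2.414 + j9.333 V
Step 2 — Sum components: V_total = 6.529 - j142.5 V.
Step 3 — Convert to polar: |V_total| = 142.7 V, ∠V_total = -87.4°.

V_total = 142.7∠-87.4° V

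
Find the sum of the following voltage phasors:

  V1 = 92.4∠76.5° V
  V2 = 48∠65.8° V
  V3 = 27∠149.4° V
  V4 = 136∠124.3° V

Step 1 — Convert each phasor to rectangular form:
  V1 = 92.4·(cos(76.5°) + j·sin(76.5°)) = 21.57 + j89.85 V
  V2 = 48·(cos(65.8°) + j·sin(65.8°)) = 19.68 + j43.78 V
  V3 = 27·(cos(149.4°) + j·sin(149.4°)) = -23.24 + j13.74 V
  V4 = 136·(cos(124.3°) + j·sin(124.3°)) = -76.64 + j112.3 V
Step 2 — Sum components: V_total = -58.63 + j259.7 V.
Step 3 — Convert to polar: |V_total| = 266.3 V, ∠V_total = 102.7°.

V_total = 266.3∠102.7° V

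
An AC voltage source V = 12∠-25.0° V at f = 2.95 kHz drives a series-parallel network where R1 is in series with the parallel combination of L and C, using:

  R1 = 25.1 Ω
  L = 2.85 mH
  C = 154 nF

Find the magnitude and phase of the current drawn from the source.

Step 1 — Angular frequency: ω = 2π·f = 2π·2950 = 1.854e+04 rad/s.
Step 2 — Component impedances:
  R1: Z = R = 25.1 Ω
  L: Z = jωL = j·1.854e+04·0.00285 = 0 + j52.83 Ω
  C: Z = 1/(jωC) = -j/(ω·C) = 0 - j350.3 Ω
Step 3 — Parallel branch: L || C = 1/(1/L + 1/C) = 0 + j62.21 Ω.
Step 4 — Series with R1: Z_total = R1 + (L || C) = 25.1 + j62.21 Ω = 67.08∠68.0° Ω.
Step 5 — Source phasor: V = 12∠-25.0° V = 10.88 - j5.071 V.
Step 6 — Ohm's law: I = V / Z_total = (10.88 - j5.071) / (25.1 + j62.21) = -0.009444 - j0.1786 A.
Step 7 — Convert to polar: |I| = 0.1789 A, ∠I = -93.0°.

I = 0.1789∠-93.0° A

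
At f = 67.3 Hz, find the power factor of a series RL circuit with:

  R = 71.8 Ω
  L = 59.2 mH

Step 1 — Angular frequency: ω = 2π·f = 2π·67.3 = 422.9 rad/s.
Step 2 — Component impedances:
  R: Z = R = 71.8 Ω
  L: Z = jωL = j·422.9·0.0592 = 0 + j25.03 Ω
Step 3 — Series combination: Z_total = R + L = 71.8 + j25.03 Ω = 76.04∠19.2° Ω.
Step 4 — Power factor: PF = cos(φ) = Re(Z)/|Z| = 71.8/76.039 = 0.9443.
Step 5 — Type: Im(Z) = 25.03 ⇒ lagging (phase φ = 19.2°).

PF = 0.9443 (lagging, φ = 19.2°)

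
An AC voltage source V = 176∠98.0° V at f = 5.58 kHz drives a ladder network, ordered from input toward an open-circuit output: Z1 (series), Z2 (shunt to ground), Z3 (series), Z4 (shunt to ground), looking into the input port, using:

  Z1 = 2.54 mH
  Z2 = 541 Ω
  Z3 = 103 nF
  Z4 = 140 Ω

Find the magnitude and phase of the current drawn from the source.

Step 1 — Angular frequency: ω = 2π·f = 2π·5580 = 3.506e+04 rad/s.
Step 2 — Component impedances:
  Z1: Z = jωL = j·3.506e+04·0.00254 = 0 + j89.05 Ω
  Z2: Z = R = 541 Ω
  Z3: Z = 1/(jωC) = -j/(ω·C) = 0 - j276.9 Ω
  Z4: Z = R = 140 Ω
Step 3 — Ladder network (open output): work backward from the far end, alternating series and parallel combinations. Z_in = 172.2 - j60.91 Ω = 182.7∠-19.5° Ω.
Step 4 — Source phasor: V = 176∠98.0° V = -24.49 + j174.3 V.
Step 5 — Ohm's law: I = V / Z_total = (-24.49 + j174.3) / (172.2 - j60.91) = -0.4446 + j0.8548 A.
Step 6 — Convert to polar: |I| = 0.9636 A, ∠I = 117.5°.

I = 0.9636∠117.5° A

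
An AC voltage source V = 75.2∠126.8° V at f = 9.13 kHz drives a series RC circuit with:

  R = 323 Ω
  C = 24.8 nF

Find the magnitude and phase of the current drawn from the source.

Step 1 — Angular frequency: ω = 2π·f = 2π·9130 = 5.737e+04 rad/s.
Step 2 — Component impedances:
  R: Z = R = 323 Ω
  C: Z = 1/(jωC) = -j/(ω·C) = 0 - j702.9 Ω
Step 3 — Series combination: Z_total = R + C = 323 - j702.9 Ω = 773.6∠-65.3° Ω.
Step 4 — Source phasor: V = 75.2∠126.8° V = -45.05 + j60.21 V.
Step 5 — Ohm's law: I = V / Z_total = (-45.05 + j60.21) / (323 - j702.9) = -0.09504 - j0.02041 A.
Step 6 — Convert to polar: |I| = 0.09721 A, ∠I = -167.9°.

I = 0.09721∠-167.9° A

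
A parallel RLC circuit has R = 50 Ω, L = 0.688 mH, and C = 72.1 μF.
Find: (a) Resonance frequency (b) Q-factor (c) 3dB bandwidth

Step 1 — Resonance: ω₀ = 1/√(LC) = 1/√(0.000688·7.21e-05) = 4490 rad/s.
Step 2 — f₀ = ω₀/(2π) = 714.6 Hz.
Step 3 — Parallel Q: Q = R/(ω₀L) = 50/(4490·0.000688) = 16.19.
Step 4 — Bandwidth: Δω = ω₀/Q = 277.4 rad/s; BW = Δω/(2π) = 44.15 Hz.

(a) f₀ = 714.6 Hz  (b) Q = 16.19  (c) BW = 44.15 Hz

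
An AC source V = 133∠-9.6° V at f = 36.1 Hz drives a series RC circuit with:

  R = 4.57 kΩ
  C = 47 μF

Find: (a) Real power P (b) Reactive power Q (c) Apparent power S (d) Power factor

Step 1 — Angular frequency: ω = 2π·f = 2π·36.1 = 226.8 rad/s.
Step 2 — Component impedances:
  R: Z = R = 4570 Ω
  C: Z = 1/(jωC) = -j/(ω·C) = 0 - j93.8 Ω
Step 3 — Series combination: Z_total = R + C = 4570 - j93.8 Ω = 4571∠-1.2° Ω.
Step 4 — Source phasor: V = 133∠-9.6° V = 131.1 - j22.18 V.
Step 5 — Current: I = V / Z = 0.02878 - j0.004263 A = 0.0291∠-8.4° A.
Step 6 — Complex power: S = V·I* = 3.869 - j0.07942 VA.
Step 7 — Real power: P = Re(S) = 3.869 W.
Step 8 — Reactive power: Q = Im(S) = -0.07942 VAR.
Step 9 — Apparent power: |S| = 3.87 VA.
Step 10 — Power factor: PF = P/|S| = 0.9998 (leading).

(a) P = 3.869 W  (b) Q = -0.07942 VAR  (c) S = 3.87 VA  (d) PF = 0.9998 (leading)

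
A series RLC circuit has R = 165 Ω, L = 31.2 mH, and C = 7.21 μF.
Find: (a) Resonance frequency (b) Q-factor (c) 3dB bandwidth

Step 1 — Resonance condition Im(Z)=0 gives ω₀ = 1/√(LC).
Step 2 — ω₀ = 1/√(0.0312·7.21e-06) = 2108 rad/s.
Step 3 — f₀ = ω₀/(2π) = 335.6 Hz.
Step 4 — Series Q: Q = ω₀L/R = 2108·0.0312/165 = 0.3987.
Step 5 — 3dB bandwidth: Δω = ω₀/Q = 5288 rad/s; BW = Δω/(2π) = 841.7 Hz.

(a) f₀ = 335.6 Hz  (b) Q = 0.3987  (c) BW = 841.7 Hz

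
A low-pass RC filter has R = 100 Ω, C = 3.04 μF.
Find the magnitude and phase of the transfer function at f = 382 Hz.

Step 1 — Angular frequency: ω = 2π·382 = 2400 rad/s.
Step 2 — Transfer function: H(jω) = 1/(1 + jωRC).
Step 3 — Denominator: 1 + jωRC = 1 + j·2400·100·3.04e-06 = 1 + j0.7297.
Step 4 — H = 0.6526 - j0.4762.
Step 5 — Magnitude: |H| = 0.8078 (-1.9 dB); phase: φ = -36.1°.

|H| = 0.8078 (-1.9 dB), φ = -36.1°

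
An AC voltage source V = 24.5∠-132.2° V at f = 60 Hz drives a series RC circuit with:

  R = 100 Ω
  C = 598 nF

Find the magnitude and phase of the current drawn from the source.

Step 1 — Angular frequency: ω = 2π·f = 2π·60 = 377 rad/s.
Step 2 — Component impedances:
  R: Z = R = 100 Ω
  C: Z = 1/(jωC) = -j/(ω·C) = 0 - j4436 Ω
Step 3 — Series combination: Z_total = R + C = 100 - j4436 Ω = 4437∠-88.7° Ω.
Step 4 — Source phasor: V = 24.5∠-132.2° V = -16.46 - j18.15 V.
Step 5 — Ohm's law: I = V / Z_total = (-16.46 - j18.15) / (100 - j4436) = 0.004006 - j0.0038 A.
Step 6 — Convert to polar: |I| = 0.005522 A, ∠I = -43.5°.

I = 0.005522∠-43.5° A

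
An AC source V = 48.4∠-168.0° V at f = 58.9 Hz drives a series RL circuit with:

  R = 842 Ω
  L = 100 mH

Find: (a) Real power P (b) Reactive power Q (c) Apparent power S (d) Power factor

Step 1 — Angular frequency: ω = 2π·f = 2π·58.9 = 370.1 rad/s.
Step 2 — Component impedances:
  R: Z = R = 842 Ω
  L: Z = jωL = j·370.1·0.1 = 0 + j37.01 Ω
Step 3 — Series combination: Z_total = R + L = 842 + j37.01 Ω = 842.8∠2.5° Ω.
Step 4 — Source phasor: V = 48.4∠-168.0° V = -47.34 - j10.06 V.
Step 5 — Current: I = V / Z = -0.05664 - j0.009462 A = 0.05743∠-170.5° A.
Step 6 — Complex power: S = V·I* = 2.777 + j0.122 VA.
Step 7 — Real power: P = Re(S) = 2.777 W.
Step 8 — Reactive power: Q = Im(S) = 0.122 VAR.
Step 9 — Apparent power: |S| = 2.779 VA.
Step 10 — Power factor: PF = P/|S| = 0.999 (lagging).

(a) P = 2.777 W  (b) Q = 0.122 VAR  (c) S = 2.779 VA  (d) PF = 0.999 (lagging)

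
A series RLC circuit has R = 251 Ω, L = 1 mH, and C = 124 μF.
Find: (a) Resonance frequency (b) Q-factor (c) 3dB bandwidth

Step 1 — Resonance: ω₀ = 1/√(LC) = 1/√(0.001·0.000124) = 2840 rad/s.
Step 2 — f₀ = ω₀/(2π) = 452 Hz.
Step 3 — Series Q: Q = ω₀L/R = 2840·0.001/251 = 0.01131.
Step 4 — Bandwidth: Δω = ω₀/Q = 2.51e+05 rad/s; BW = Δω/(2π) = 3.995e+04 Hz.

(a) f₀ = 452 Hz  (b) Q = 0.01131  (c) BW = 3.995e+04 Hz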